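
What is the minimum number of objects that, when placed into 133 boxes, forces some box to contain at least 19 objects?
n = (19 − 1)·133 + 1 = 2395

By the generalised pigeonhole principle, to guarantee some box contains ≥ r objects we need more than (r − 1) · k objects total. Threshold: n = (r − 1) · k + 1. With r = 19 and k = 133: n = 18 · 133 + 1 = 2394 + 1 = 2395. For n = 2394 = 18 · 133, we can put exactly 18 objects in every box, avoiding 19 in any single one — so 2395 is tight.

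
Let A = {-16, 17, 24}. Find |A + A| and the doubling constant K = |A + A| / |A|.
K = |A + A| / |A| = 6/3 = 2

Enumerate A + A = {a + b : a, b ∈ A}. With |A| = 3, there are |A|^2 = 9 ordered sum pairs; collecting distinct values, A + A = {-32, 1, 8, 34, 41, 48}, so |A + A| = 6. Thus K = 6/3 = 2. For comparison, the minimum possible |A + A| over all 3-element sets is 2·3 − 1 = 5 (so min K = 5/3), attained only by arithmetic progressions.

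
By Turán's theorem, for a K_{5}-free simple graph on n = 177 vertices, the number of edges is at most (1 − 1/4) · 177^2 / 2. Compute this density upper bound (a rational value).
Turán density bound = (3/4) · 177^2/2 = 93987/8 ≈ 11748.375

Turán's theorem: ex(n, K_{r+1}) is achieved by the complete r-partite Turán graph T(n, r) with parts as balanced as possible, and is at most (1 − 1/r) · n^2/2. For r = 4, n = 177: the density bound is (3/4) · 31329/2 = 93987/8 ≈ 11748.375. The integer-valued extremum is e(T(177, 4)) = 11748, which is strictly less than the density bound 93987/8 since 4 ∤ 177 (the parts of T(177, 4) cannot all be equal).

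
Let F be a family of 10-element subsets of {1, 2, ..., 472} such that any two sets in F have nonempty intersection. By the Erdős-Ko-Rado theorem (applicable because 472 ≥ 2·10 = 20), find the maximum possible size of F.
max |F| = C(471, 9) = 2910912490952875630

Erdős-Ko-Rado (1961): when n ≥ 2k, max |F| = C(n−1, k−1). The bound is attained by the star {A : i ∈ A} for any fixed i ∈ [n]. Here C(472−1, 10−1) = C(471, 9) = 2910912490952875630.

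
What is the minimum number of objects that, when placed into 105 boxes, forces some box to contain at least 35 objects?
n = (35 − 1)·105 + 1 = 3571

By the generalised pigeonhole principle, to guarantee some box contains ≥ r objects we need more than (r − 1) · k objects total. Threshold: n = (r − 1) · k + 1. With r = 35 and k = 105: n = 34 · 105 + 1 = 3570 + 1 = 3571. For n = 3570 = 34 · 105, we can put exactly 34 objects in every box, avoiding 35 in any single one — so 3571 is tight.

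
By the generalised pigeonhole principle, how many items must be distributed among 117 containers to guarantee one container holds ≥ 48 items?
n = (48 − 1)·117 + 1 = 5500

By the generalised pigeonhole principle, to guarantee some box contains ≥ r objects we need more than (r − 1) · k objects total. Threshold: n = (r − 1) · k + 1. With r = 48 and k = 117: n = 47 · 117 + 1 = 5499 + 1 = 5500. For n = 5499 = 47 · 117, we can put exactly 47 objects in every box, avoiding 48 in any single one — so 5500 is tight.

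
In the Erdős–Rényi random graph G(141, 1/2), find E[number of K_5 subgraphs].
E[# K_5] = C(141, 5) · (1/2)^C(5, 2) = 432295143 / 2^10 ≈ 422163.225586

For each 5-subset S of vertices (there are C(141, 5) = 432295143 such S), let X_S = 1 if S induces a K_5 (all C(5, 2) = 10 edges present). Then P(X_S = 1) = (1/2)^10 = 1/1024. By linearity of expectation, E[# K_5] = C(141, 5) · (1/2)^10 = 432295143 / 1024 ≈ 422163.225586.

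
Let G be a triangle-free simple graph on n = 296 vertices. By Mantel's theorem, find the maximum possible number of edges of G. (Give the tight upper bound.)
ex(296, K_3) = ⌊296^2/4⌋ = 21904

Mantel (1907): a triangle-free graph on n vertices has at most ⌊n^2/4⌋ edges, with equality for the complete bipartite graph K_{⌊n/2⌋, ⌈n/2⌉}. For n = 296: ⌊296^2/4⌋ = ⌊87616/4⌋ = 21904. The extremal graph is K_{148, 148}, which has 148·148 = 21904 edges.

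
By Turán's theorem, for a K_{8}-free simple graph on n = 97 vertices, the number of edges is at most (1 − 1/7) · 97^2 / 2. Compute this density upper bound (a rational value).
Turán density bound = (6/7) · 97^2/2 = 28227/7 ≈ 4032.4286

Turán's theorem: ex(n, K_{r+1}) is achieved by the complete r-partite Turán graph T(n, r) with parts as balanced as possible, and is at most (1 − 1/r) · n^2/2. For r = 7, n = 97: the density bound is (6/7) · 9409/2 = 28227/7 ≈ 4032.4286. The integer-valued extremum is e(T(97, 7)) = 4032, which is strictly less than the density bound 28227/7 since 7 ∤ 97 (the parts of T(97, 7) cannot all be equal).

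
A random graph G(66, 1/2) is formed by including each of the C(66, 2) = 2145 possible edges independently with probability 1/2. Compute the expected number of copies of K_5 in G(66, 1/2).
E[# K_5] = C(66, 5) · (1/2)^C(5, 2) = 8936928 / 2^10 = 279279/32 = 8727.46875

For each 5-subset S of vertices (there are C(66, 5) = 8936928 such S), let X_S = 1 if S induces a K_5 (all C(5, 2) = 10 edges present). Then P(X_S = 1) = (1/2)^10 = 1/1024. By linearity of expectation, E[# K_5] = C(66, 5) · (1/2)^10 = 8936928 / 1024 = 279279/32 = 8727.46875.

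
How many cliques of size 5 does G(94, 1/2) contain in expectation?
E[# K_5] = C(94, 5) · (1/2)^C(5, 2) = 54891018 / 2^10 = 27445509/512 ≈ 53604.509766

For each 5-subset S of vertices (there are C(94, 5) = 54891018 such S), let X_S = 1 if S induces a K_5 (all C(5, 2) = 10 edges present). Then P(X_S = 1) = (1/2)^10 = 1/1024. By linearity of expectation, E[# K_5] = C(94, 5) · (1/2)^10 = 54891018 / 1024 = 27445509/512 ≈ 53604.509766.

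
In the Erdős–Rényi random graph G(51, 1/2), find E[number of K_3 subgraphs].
E[# K_3] = C(51, 3) · (1/2)^C(3, 2) = 20825 / 2^3 = 2603.125

For each 3-subset S of vertices (there are C(51, 3) = 20825 such S), let X_S = 1 if S induces a K_3 (all C(3, 2) = 3 edges present). Then P(X_S = 1) = (1/2)^3 = 1/8. By linearity of expectation, E[# K_3] = C(51, 3) · (1/2)^3 = 20825 / 8 = 2603.125.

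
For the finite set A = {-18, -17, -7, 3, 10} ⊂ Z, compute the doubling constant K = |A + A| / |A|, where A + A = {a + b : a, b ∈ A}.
K = |A + A| / |A| = 14/5

Enumerate A + A = {a + b : a, b ∈ A}. With |A| = 5, there are |A|^2 = 25 ordered sum pairs; collecting distinct values, A + A = {-36, -35, -34, -25, -24, -15, -14, -8, -7, -4, 3, 6, 13, 20}, so |A + A| = 14. Thus K = 14/5. For comparison, the minimum possible |A + A| over all 5-element sets is 2·5 − 1 = 9 (so min K = 9/5), attained only by arithmetic progressions.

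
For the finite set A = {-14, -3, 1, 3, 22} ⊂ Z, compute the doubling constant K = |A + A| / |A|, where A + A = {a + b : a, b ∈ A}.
K = |A + A| / |A| = 15/5 = 3

Enumerate A + A = {a + b : a, b ∈ A}. With |A| = 5, there are |A|^2 = 25 ordered sum pairs; collecting distinct values, A + A = {-28, -17, -13, -11, -6, -2, 0, 2, 4, 6, 8, 19, 23, 25, 44}, so |A + A| = 15. Thus K = 15/5 = 3. For comparison, the minimum possible |A + A| over all 5-element sets is 2·5 − 1 = 9 (so min K = 9/5), attained only by arithmetic progressions.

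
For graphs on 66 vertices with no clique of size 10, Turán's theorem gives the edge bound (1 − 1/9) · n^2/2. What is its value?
Turán density bound = (8/9) · 66^2/2 = 1936

Turán's theorem: ex(n, K_{r+1}) is achieved by the complete r-partite Turán graph T(n, r) with parts as balanced as possible, and is at most (1 − 1/r) · n^2/2. For r = 9, n = 66: the density bound is (8/9) · 4356/2 = 1936. The integer-valued extremum is e(T(66, 9)) = 1935, which is strictly less than the density bound 1936 since 9 ∤ 66 (the parts of T(66, 9) cannot all be equal).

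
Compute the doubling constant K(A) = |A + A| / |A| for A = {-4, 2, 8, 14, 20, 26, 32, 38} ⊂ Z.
K = |A + A| / |A| = 15/8

Enumerate A + A = {a + b : a, b ∈ A}. With |A| = 8, there are |A|^2 = 64 ordered sum pairs; collecting distinct values, A + A = {-8, -2, 4, 10, 16, 22, 28, 34, 40, 46, 52, 58, 64, 70, 76}, so |A + A| = 15. Thus K = 15/8. Here |A + A| = 2|A| − 1 = 15, the minimum possible — so K = 15/8 is minimal, which holds iff A is an arithmetic progression.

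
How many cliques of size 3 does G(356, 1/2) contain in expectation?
E[# K_3] = C(356, 3) · (1/2)^C(3, 2) = 7456420 / 2^3 = 1864105/2 = 932052.5

For each 3-subset S of vertices (there are C(356, 3) = 7456420 such S), let X_S = 1 if S induces a K_3 (all C(3, 2) = 3 edges present). Then P(X_S = 1) = (1/2)^3 = 1/8. By linearity of expectation, E[# K_3] = C(356, 3) · (1/2)^3 = 7456420 / 8 = 1864105/2 = 932052.5.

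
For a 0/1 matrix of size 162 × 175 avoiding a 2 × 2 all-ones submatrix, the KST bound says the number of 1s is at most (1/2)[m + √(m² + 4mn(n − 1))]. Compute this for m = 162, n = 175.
z(162, 175; 2, 2) ≤ (1/2)[162 + √(162² + 4·162·175·174)] = (1/2)[162 + √19757844] = 2303.4898

Kővári–Sós–Turán: let r_1, ..., r_162 be the row sums and z = Σ r_i the total number of 1s. Each pair of columns can share at most one row with both entries 1 (else a 2×2 all-ones block appears), so Σ_i C(r_i, 2) ≤ C(175, 2) = 15225. By convexity Σ_i C(r_i, 2) ≥ 162·C(z/162, 2) = z(z − 162)/(2·162), giving z² − 162z − 162·175·174 ≤ 0 and hence z ≤ (1/2)[162 + √(26244 + 4·4932900)] = (1/2)[162 + √19757844] ≈ (1/2)(162 + 4444.9796) = 2303.4898.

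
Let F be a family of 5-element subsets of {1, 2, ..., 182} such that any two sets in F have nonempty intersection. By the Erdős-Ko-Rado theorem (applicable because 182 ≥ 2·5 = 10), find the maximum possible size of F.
max |F| = C(181, 4) = 43252665

The Erdős-Ko-Rado theorem states: for n ≥ 2k, an intersecting family of k-subsets of an n-element set has size at most C(n − 1, k − 1), with equality for 'star' families {A ⊆ [n] : |A| = k, i ∈ A} (fix an element i). For n = 182, k = 5: C(181, 4) = 43252665.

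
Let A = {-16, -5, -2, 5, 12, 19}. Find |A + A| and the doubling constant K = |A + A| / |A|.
K = |A + A| / |A| = 16/6 = 8/3

Enumerate A + A = {a + b : a, b ∈ A}. With |A| = 6, there are |A|^2 = 36 ordered sum pairs; collecting distinct values, A + A = {-32, -21, -18, -11, -10, -7, -4, 0, 3, 7, 10, 14, 17, 24, 31, 38}, so |A + A| = 16. Thus K = 16/6 = 8/3. For comparison, the minimum possible |A + A| over all 6-element sets is 2·6 − 1 = 11 (so min K = 11/6), attained only by arithmetic progressions.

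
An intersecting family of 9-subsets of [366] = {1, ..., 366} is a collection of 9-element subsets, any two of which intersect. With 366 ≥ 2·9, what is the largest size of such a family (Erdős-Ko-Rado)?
max |F| = C(365, 8) = 7232294429652435

Erdős-Ko-Rado (1961): when n ≥ 2k, max |F| = C(n−1, k−1). The bound is attained by the star {A : i ∈ A} for any fixed i ∈ [n]. Here C(366−1, 9−1) = C(365, 8) = 7232294429652435.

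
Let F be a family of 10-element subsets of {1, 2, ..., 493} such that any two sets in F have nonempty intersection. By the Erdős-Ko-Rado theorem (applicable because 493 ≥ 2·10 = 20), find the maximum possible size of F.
max |F| = C(492, 9) = 4324746480249486060

The Erdős-Ko-Rado theorem states: for n ≥ 2k, an intersecting family of k-subsets of an n-element set has size at most C(n − 1, k − 1), with equality for 'star' families {A ⊆ [n] : |A| = k, i ∈ A} (fix an element i). For n = 493, k = 10: C(492, 9) = 4324746480249486060.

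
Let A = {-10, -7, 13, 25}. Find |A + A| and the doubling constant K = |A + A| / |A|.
K = |A + A| / |A| = 10/4 = 5/2

Enumerate A + A = {a + b : a, b ∈ A}. With |A| = 4, there are |A|^2 = 16 ordered sum pairs; collecting distinct values, A + A = {-20, -17, -14, 3, 6, 15, 18, 26, 38, 50}, so |A + A| = 10. Thus K = 10/4 = 5/2. For comparison, the minimum possible |A + A| over all 4-element sets is 2·4 − 1 = 7 (so min K = 7/4), attained only by arithmetic progressions.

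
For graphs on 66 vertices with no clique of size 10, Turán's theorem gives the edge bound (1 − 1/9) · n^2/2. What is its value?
Turán density bound = (8/9) · 66^2/2 = 1936

Turán's theorem: ex(n, K_{r+1}) is achieved by the complete r-partite Turán graph T(n, r) with parts as balanced as possible, and is at most (1 − 1/r) · n^2/2. For r = 9, n = 66: the density bound is (8/9) · 4356/2 = 1936. The integer-valued extremum is e(T(66, 9)) = 1935, which is strictly less than the density bound 1936 since 9 ∤ 66 (the parts of T(66, 9) cannot all be equal).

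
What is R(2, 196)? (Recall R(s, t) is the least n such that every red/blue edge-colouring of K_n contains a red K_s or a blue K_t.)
R(2, 196) = 196

R(2, k) = k for all k ≥ 2: in a 2-colouring of K_k, either some edge is red (a red K_2) or all edges are blue (a blue K_k). And K_{195} coloured all-blue has no blue K_196, so R(2, 196) > 195. Hence R(2, 196) = 196.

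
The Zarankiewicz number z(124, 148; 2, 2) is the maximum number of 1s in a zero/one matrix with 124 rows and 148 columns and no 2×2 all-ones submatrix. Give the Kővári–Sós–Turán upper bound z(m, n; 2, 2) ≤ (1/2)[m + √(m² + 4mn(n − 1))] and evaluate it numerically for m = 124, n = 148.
z(124, 148; 2, 2) ≤ (1/2)[124 + √(124² + 4·124·148·147)] = (1/2)[124 + √10806352] = 1705.6508

Kővári–Sós–Turán: let r_1, ..., r_124 be the row sums and z = Σ r_i the total number of 1s. Each pair of columns can share at most one row with both entries 1 (else a 2×2 all-ones block appears), so Σ_i C(r_i, 2) ≤ C(148, 2) = 10878. By convexity Σ_i C(r_i, 2) ≥ 124·C(z/124, 2) = z(z − 124)/(2·124), giving z² − 124z − 124·148·147 ≤ 0 and hence z ≤ (1/2)[124 + √(15376 + 4·2697744)] = (1/2)[124 + √10806352] ≈ (1/2)(124 + 3287.3016) = 1705.6508.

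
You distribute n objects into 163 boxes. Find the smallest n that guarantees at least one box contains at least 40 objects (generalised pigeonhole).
n = (40 − 1)·163 + 1 = 6358

By the generalised pigeonhole principle, to guarantee some box contains ≥ r objects we need more than (r − 1) · k objects total. Threshold: n = (r − 1) · k + 1. With r = 40 and k = 163: n = 39 · 163 + 1 = 6357 + 1 = 6358. For n = 6357 = 39 · 163, we can put exactly 39 objects in every box, avoiding 40 in any single one — so 6358 is tight.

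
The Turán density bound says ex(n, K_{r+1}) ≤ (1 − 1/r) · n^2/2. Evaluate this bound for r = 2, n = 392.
Turán density bound = (1/2) · 392^2/2 = 38416

Turán's theorem: ex(n, K_{r+1}) is achieved by the complete r-partite Turán graph T(n, r) with parts as balanced as possible, and is at most (1 − 1/r) · n^2/2. For r = 2, n = 392: the density bound is (1/2) · 153664/2 = 38416. Since 2 ∣ 392, the Turán graph T(392, 2) has parts of equal size 196, and its edge count e(T(392, 2)) = 38416 attains the density bound exactly.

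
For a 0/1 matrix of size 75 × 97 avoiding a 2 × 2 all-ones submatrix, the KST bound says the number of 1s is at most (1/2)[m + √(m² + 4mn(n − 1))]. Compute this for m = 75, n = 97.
z(75, 97; 2, 2) ≤ (1/2)[75 + √(75² + 4·75·97·96)] = (1/2)[75 + √2799225] = 874.0442

Kővári–Sós–Turán: let r_1, ..., r_75 be the row sums and z = Σ r_i the total number of 1s. Each pair of columns can share at most one row with both entries 1 (else a 2×2 all-ones block appears), so Σ_i C(r_i, 2) ≤ C(97, 2) = 4656. By convexity Σ_i C(r_i, 2) ≥ 75·C(z/75, 2) = z(z − 75)/(2·75), giving z² − 75z − 75·97·96 ≤ 0 and hence z ≤ (1/2)[75 + √(5625 + 4·698400)] = (1/2)[75 + √2799225] ≈ (1/2)(75 + 1673.0885) = 874.0442.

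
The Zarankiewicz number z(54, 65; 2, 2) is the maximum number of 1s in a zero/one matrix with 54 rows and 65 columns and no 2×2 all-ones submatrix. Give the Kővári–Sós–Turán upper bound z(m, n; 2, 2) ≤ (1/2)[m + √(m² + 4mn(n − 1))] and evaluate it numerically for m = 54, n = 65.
z(54, 65; 2, 2) ≤ (1/2)[54 + √(54² + 4·54·65·64)] = (1/2)[54 + √901476] = 501.7304

Kővári–Sós–Turán: let r_1, ..., r_54 be the row sums and z = Σ r_i the total number of 1s. Each pair of columns can share at most one row with both entries 1 (else a 2×2 all-ones block appears), so Σ_i C(r_i, 2) ≤ C(65, 2) = 2080. By convexity Σ_i C(r_i, 2) ≥ 54·C(z/54, 2) = z(z − 54)/(2·54), giving z² − 54z − 54·65·64 ≤ 0 and hence z ≤ (1/2)[54 + √(2916 + 4·224640)] = (1/2)[54 + √901476] ≈ (1/2)(54 + 949.4609) = 501.7304.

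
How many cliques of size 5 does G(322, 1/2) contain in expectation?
E[# K_5] = C(322, 5) · (1/2)^C(5, 2) = 27960661344 / 2^10 = 873770667/32 = 27305333.34375

For each 5-subset S of vertices (there are C(322, 5) = 27960661344 such S), let X_S = 1 if S induces a K_5 (all C(5, 2) = 10 edges present). Then P(X_S = 1) = (1/2)^10 = 1/1024. By linearity of expectation, E[# K_5] = C(322, 5) · (1/2)^10 = 27960661344 / 1024 = 873770667/32 = 27305333.34375.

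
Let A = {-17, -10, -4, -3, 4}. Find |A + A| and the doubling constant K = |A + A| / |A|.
K = |A + A| / |A| = 12/5

Enumerate A + A = {a + b : a, b ∈ A}. With |A| = 5, there are |A|^2 = 25 ordered sum pairs; collecting distinct values, A + A = {-34, -27, -21, -20, -14, -13, -8, -7, -6, 0, 1, 8}, so |A + A| = 12. Thus K = 12/5. For comparison, the minimum possible |A + A| over all 5-element sets is 2·5 − 1 = 9 (so min K = 9/5), attained only by arithmetic progressions.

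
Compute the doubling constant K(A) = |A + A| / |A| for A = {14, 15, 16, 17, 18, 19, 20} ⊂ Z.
K = |A + A| / |A| = 13/7

Enumerate A + A = {a + b : a, b ∈ A}. With |A| = 7, there are |A|^2 = 49 ordered sum pairs; collecting distinct values, A + A = {28, 29, 30, 31, 32, 33, 34, 35, 36, 37, 38, 39, 40}, so |A + A| = 13. Thus K = 13/7. Here |A + A| = 2|A| − 1 = 13, the minimum possible — so K = 13/7 is minimal, which holds iff A is an arithmetic progression.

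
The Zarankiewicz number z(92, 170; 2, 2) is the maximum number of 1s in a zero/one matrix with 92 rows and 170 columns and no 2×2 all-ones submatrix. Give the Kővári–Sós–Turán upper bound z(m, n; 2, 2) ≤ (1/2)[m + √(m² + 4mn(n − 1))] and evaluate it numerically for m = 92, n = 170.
z(92, 170; 2, 2) ≤ (1/2)[92 + √(92² + 4·92·170·169)] = (1/2)[92 + √10581104] = 1672.4304

Kővári–Sós–Turán: let r_1, ..., r_92 be the row sums and z = Σ r_i the total number of 1s. Each pair of columns can share at most one row with both entries 1 (else a 2×2 all-ones block appears), so Σ_i C(r_i, 2) ≤ C(170, 2) = 14365. By convexity Σ_i C(r_i, 2) ≥ 92·C(z/92, 2) = z(z − 92)/(2·92), giving z² − 92z − 92·170·169 ≤ 0 and hence z ≤ (1/2)[92 + √(8464 + 4·2643160)] = (1/2)[92 + √10581104] ≈ (1/2)(92 + 3252.8609) = 1672.4304.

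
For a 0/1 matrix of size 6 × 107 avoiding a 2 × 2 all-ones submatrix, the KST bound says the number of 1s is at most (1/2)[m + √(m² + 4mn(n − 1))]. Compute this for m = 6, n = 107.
z(6, 107; 2, 2) ≤ (1/2)[6 + √(6² + 4·6·107·106)] = (1/2)[6 + √272244] = 263.885

Kővári–Sós–Turán: let r_1, ..., r_6 be the row sums and z = Σ r_i the total number of 1s. Each pair of columns can share at most one row with both entries 1 (else a 2×2 all-ones block appears), so Σ_i C(r_i, 2) ≤ C(107, 2) = 5671. By convexity Σ_i C(r_i, 2) ≥ 6·C(z/6, 2) = z(z − 6)/(2·6), giving z² − 6z − 6·107·106 ≤ 0 and hence z ≤ (1/2)[6 + √(36 + 4·68052)] = (1/2)[6 + √272244] ≈ (1/2)(6 + 521.7701) = 263.885.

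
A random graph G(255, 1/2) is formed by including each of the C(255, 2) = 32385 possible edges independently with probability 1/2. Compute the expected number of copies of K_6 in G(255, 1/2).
E[# K_6] = C(255, 6) · (1/2)^C(6, 2) = 359895314625 / 2^15 ≈ 10983133.380890

For each 6-subset S of vertices (there are C(255, 6) = 359895314625 such S), let X_S = 1 if S induces a K_6 (all C(6, 2) = 15 edges present). Then P(X_S = 1) = (1/2)^15 = 1/32768. By linearity of expectation, E[# K_6] = C(255, 6) · (1/2)^15 = 359895314625 / 32768 ≈ 10983133.380890.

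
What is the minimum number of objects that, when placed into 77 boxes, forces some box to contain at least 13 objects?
n = (13 − 1)·77 + 1 = 925

By the generalised pigeonhole principle, to guarantee some box contains ≥ r objects we need more than (r − 1) · k objects total. Threshold: n = (r − 1) · k + 1. With r = 13 and k = 77: n = 12 · 77 + 1 = 924 + 1 = 925. For n = 924 = 12 · 77, we can put exactly 12 objects in every box, avoiding 13 in any single one — so 925 is tight.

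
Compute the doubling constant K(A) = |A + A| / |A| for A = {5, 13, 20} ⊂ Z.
K = |A + A| / |A| = 6/3 = 2

Enumerate A + A = {a + b : a, b ∈ A}. With |A| = 3, there are |A|^2 = 9 ordered sum pairs; collecting distinct values, A + A = {10, 18, 25, 26, 33, 40}, so |A + A| = 6. Thus K = 6/3 = 2. For comparison, the minimum possible |A + A| over all 3-element sets is 2·3 − 1 = 5 (so min K = 5/3), attained only by arithmetic progressions.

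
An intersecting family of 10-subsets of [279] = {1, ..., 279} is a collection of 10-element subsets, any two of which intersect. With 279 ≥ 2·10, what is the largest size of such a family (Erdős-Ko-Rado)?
max |F| = C(278, 9) = 23978304827805900

The Erdős-Ko-Rado theorem states: for n ≥ 2k, an intersecting family of k-subsets of an n-element set has size at most C(n − 1, k − 1), with equality for 'star' families {A ⊆ [n] : |A| = k, i ∈ A} (fix an element i). For n = 279, k = 10: C(278, 9) = 23978304827805900.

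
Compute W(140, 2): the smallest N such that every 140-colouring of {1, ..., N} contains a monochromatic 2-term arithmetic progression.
W(140, 2) = 140 + 1 = 141

A 2-term AP is any pair of integers, so a monochromatic 2-AP exists iff some colour is used at least twice. With 140 colours, the colouring i ↦ i on {1, ..., 140} uses each colour once, avoiding any monochromatic pair, so W(140, 2) > 140. For {1, ..., 141}, pigeonhole forces two integers of the same colour, which form a monochromatic 2-AP. Hence W(140, 2) = 141.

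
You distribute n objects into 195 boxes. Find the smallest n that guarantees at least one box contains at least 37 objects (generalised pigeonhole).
n = (37 − 1)·195 + 1 = 7021

By the generalised pigeonhole principle, to guarantee some box contains ≥ r objects we need more than (r − 1) · k objects total. Threshold: n = (r − 1) · k + 1. With r = 37 and k = 195: n = 36 · 195 + 1 = 7020 + 1 = 7021. For n = 7020 = 36 · 195, we can put exactly 36 objects in every box, avoiding 37 in any single one — so 7021 is tight.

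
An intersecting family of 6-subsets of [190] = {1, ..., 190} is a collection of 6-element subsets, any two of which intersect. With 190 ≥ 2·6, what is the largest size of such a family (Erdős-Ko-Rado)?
max |F| = C(189, 5) = 1905305787

The Erdős-Ko-Rado theorem states: for n ≥ 2k, an intersecting family of k-subsets of an n-element set has size at most C(n − 1, k − 1), with equality for 'star' families {A ⊆ [n] : |A| = k, i ∈ A} (fix an element i). For n = 190, k = 6: C(189, 5) = 1905305787.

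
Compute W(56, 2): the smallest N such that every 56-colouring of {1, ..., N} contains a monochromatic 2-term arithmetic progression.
W(56, 2) = 56 + 1 = 57

A 2-term AP is any pair of integers, so a monochromatic 2-AP exists iff some colour is used at least twice. With 56 colours, the colouring i ↦ i on {1, ..., 56} uses each colour once, avoiding any monochromatic pair, so W(56, 2) > 56. For {1, ..., 57}, pigeonhole forces two integers of the same colour, which form a monochromatic 2-AP. Hence W(56, 2) = 57.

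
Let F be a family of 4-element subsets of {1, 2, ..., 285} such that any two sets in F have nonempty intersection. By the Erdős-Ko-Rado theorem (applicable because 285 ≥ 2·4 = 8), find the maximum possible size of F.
max |F| = C(284, 3) = 3777484

Erdős-Ko-Rado (1961): when n ≥ 2k, max |F| = C(n−1, k−1). The bound is attained by the star {A : i ∈ A} for any fixed i ∈ [n]. Here C(285−1, 4−1) = C(284, 3) = 3777484.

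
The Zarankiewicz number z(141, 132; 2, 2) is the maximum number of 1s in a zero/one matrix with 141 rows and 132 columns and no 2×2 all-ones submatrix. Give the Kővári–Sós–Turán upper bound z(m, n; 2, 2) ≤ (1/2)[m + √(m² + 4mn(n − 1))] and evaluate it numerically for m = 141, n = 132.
z(141, 132; 2, 2) ≤ (1/2)[141 + √(141² + 4·141·132·131)] = (1/2)[141 + √9772569] = 1633.5554

Kővári–Sós–Turán: let r_1, ..., r_141 be the row sums and z = Σ r_i the total number of 1s. Each pair of columns can share at most one row with both entries 1 (else a 2×2 all-ones block appears), so Σ_i C(r_i, 2) ≤ C(132, 2) = 8646. By convexity Σ_i C(r_i, 2) ≥ 141·C(z/141, 2) = z(z − 141)/(2·141), giving z² − 141z − 141·132·131 ≤ 0 and hence z ≤ (1/2)[141 + √(19881 + 4·2438172)] = (1/2)[141 + √9772569] ≈ (1/2)(141 + 3126.1108) = 1633.5554.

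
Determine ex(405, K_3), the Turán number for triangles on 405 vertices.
ex(405, K_3) = ⌊405^2/4⌋ = 41006

Mantel (1907): a triangle-free graph on n vertices has at most ⌊n^2/4⌋ edges, with equality for the complete bipartite graph K_{⌊n/2⌋, ⌈n/2⌉}. For n = 405: ⌊405^2/4⌋ = ⌊164025/4⌋ = 41006. The extremal graph is K_{202, 203}, which has 202·203 = 41006 edges.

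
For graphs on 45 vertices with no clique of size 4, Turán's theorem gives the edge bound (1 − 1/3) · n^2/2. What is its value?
Turán density bound = (2/3) · 45^2/2 = 675

Turán's theorem: ex(n, K_{r+1}) is achieved by the complete r-partite Turán graph T(n, r) with parts as balanced as possible, and is at most (1 − 1/r) · n^2/2. For r = 3, n = 45: the density bound is (2/3) · 2025/2 = 675. Since 3 ∣ 45, the Turán graph T(45, 3) has parts of equal size 15, and its edge count e(T(45, 3)) = 675 attains the density bound exactly.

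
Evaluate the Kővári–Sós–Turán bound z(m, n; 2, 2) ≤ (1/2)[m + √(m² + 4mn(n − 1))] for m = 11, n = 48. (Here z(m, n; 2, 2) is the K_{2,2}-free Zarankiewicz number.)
z(11, 48; 2, 2) ≤ (1/2)[11 + √(11² + 4·11·48·47)] = (1/2)[11 + √99385] = 163.1269

Kővári–Sós–Turán: let r_1, ..., r_11 be the row sums and z = Σ r_i the total number of 1s. Each pair of columns can share at most one row with both entries 1 (else a 2×2 all-ones block appears), so Σ_i C(r_i, 2) ≤ C(48, 2) = 1128. By convexity Σ_i C(r_i, 2) ≥ 11·C(z/11, 2) = z(z − 11)/(2·11), giving z² − 11z − 11·48·47 ≤ 0 and hence z ≤ (1/2)[11 + √(121 + 4·24816)] = (1/2)[11 + √99385] ≈ (1/2)(11 + 315.2539) = 163.1269.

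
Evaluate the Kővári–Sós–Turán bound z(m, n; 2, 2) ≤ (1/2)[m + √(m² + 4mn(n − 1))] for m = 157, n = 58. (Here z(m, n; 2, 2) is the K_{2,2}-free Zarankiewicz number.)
z(157, 58; 2, 2) ≤ (1/2)[157 + √(157² + 4·157·58·57)] = (1/2)[157 + √2100817] = 803.2098

Kővári–Sós–Turán: let r_1, ..., r_157 be the row sums and z = Σ r_i the total number of 1s. Each pair of columns can share at most one row with both entries 1 (else a 2×2 all-ones block appears), so Σ_i C(r_i, 2) ≤ C(58, 2) = 1653. By convexity Σ_i C(r_i, 2) ≥ 157·C(z/157, 2) = z(z − 157)/(2·157), giving z² − 157z − 157·58·57 ≤ 0 and hence z ≤ (1/2)[157 + √(24649 + 4·519042)] = (1/2)[157 + √2100817] ≈ (1/2)(157 + 1449.4195) = 803.2098.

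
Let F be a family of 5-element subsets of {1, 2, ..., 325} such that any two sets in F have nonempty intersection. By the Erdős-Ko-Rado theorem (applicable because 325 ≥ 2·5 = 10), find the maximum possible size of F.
max |F| = C(324, 4) = 450710001

Erdős-Ko-Rado (1961): when n ≥ 2k, max |F| = C(n−1, k−1). The bound is attained by the star {A : i ∈ A} for any fixed i ∈ [n]. Here C(325−1, 5−1) = C(324, 4) = 450710001.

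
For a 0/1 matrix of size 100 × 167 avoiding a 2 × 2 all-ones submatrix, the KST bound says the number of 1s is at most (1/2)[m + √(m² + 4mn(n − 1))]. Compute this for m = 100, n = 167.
z(100, 167; 2, 2) ≤ (1/2)[100 + √(100² + 4·100·167·166)] = (1/2)[100 + √11098800] = 1715.7431

Kővári–Sós–Turán: let r_1, ..., r_100 be the row sums and z = Σ r_i the total number of 1s. Each pair of columns can share at most one row with both entries 1 (else a 2×2 all-ones block appears), so Σ_i C(r_i, 2) ≤ C(167, 2) = 13861. By convexity Σ_i C(r_i, 2) ≥ 100·C(z/100, 2) = z(z − 100)/(2·100), giving z² − 100z − 100·167·166 ≤ 0 and hence z ≤ (1/2)[100 + √(10000 + 4·2772200)] = (1/2)[100 + √11098800] ≈ (1/2)(100 + 3331.4862) = 1715.7431.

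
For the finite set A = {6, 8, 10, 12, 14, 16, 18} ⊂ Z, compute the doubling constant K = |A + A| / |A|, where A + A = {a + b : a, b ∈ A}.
K = |A + A| / |A| = 13/7

Enumerate A + A = {a + b : a, b ∈ A}. With |A| = 7, there are |A|^2 = 49 ordered sum pairs; collecting distinct values, A + A = {12, 14, 16, 18, 20, 22, 24, 26, 28, 30, 32, 34, 36}, so |A + A| = 13. Thus K = 13/7. Here |A + A| = 2|A| − 1 = 13, the minimum possible — so K = 13/7 is minimal, which holds iff A is an arithmetic progression.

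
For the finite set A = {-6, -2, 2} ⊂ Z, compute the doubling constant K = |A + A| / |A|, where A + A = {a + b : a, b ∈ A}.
K = |A + A| / |A| = 5/3

Enumerate A + A = {a + b : a, b ∈ A}. With |A| = 3, there are |A|^2 = 9 ordered sum pairs; collecting distinct values, A + A = {-12, -8, -4, 0, 4}, so |A + A| = 5. Thus K = 5/3. Here |A + A| = 2|A| − 1 = 5, the minimum possible — so K = 5/3 is minimal, which holds iff A is an arithmetic progression.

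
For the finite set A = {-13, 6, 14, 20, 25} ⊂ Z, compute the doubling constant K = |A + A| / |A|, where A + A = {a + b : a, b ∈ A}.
K = |A + A| / |A| = 14/5

Enumerate A + A = {a + b : a, b ∈ A}. With |A| = 5, there are |A|^2 = 25 ordered sum pairs; collecting distinct values, A + A = {-26, -7, 1, 7, 12, 20, 26, 28, 31, 34, 39, 40, 45, 50}, so |A + A| = 14. Thus K = 14/5. For comparison, the minimum possible |A + A| over all 5-element sets is 2·5 − 1 = 9 (so min K = 9/5), attained only by arithmetic progressions.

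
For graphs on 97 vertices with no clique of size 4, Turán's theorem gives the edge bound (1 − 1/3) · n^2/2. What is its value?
Turán density bound = (2/3) · 97^2/2 = 9409/3 ≈ 3136.3333

Turán's theorem: ex(n, K_{r+1}) is achieved by the complete r-partite Turán graph T(n, r) with parts as balanced as possible, and is at most (1 − 1/r) · n^2/2. For r = 3, n = 97: the density bound is (2/3) · 9409/2 = 9409/3 ≈ 3136.3333. The integer-valued extremum is e(T(97, 3)) = 3136, which is strictly less than the density bound 9409/3 since 3 ∤ 97 (the parts of T(97, 3) cannot all be equal).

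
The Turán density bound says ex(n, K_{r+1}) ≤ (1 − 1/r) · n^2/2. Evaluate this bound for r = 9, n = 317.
Turán density bound = (8/9) · 317^2/2 = 401956/9 ≈ 44661.7778

Turán's theorem: ex(n, K_{r+1}) is achieved by the complete r-partite Turán graph T(n, r) with parts as balanced as possible, and is at most (1 − 1/r) · n^2/2. For r = 9, n = 317: the density bound is (8/9) · 100489/2 = 401956/9 ≈ 44661.7778. The integer-valued extremum is e(T(317, 9)) = 44661, which is strictly less than the density bound 401956/9 since 9 ∤ 317 (the parts of T(317, 9) cannot all be equal).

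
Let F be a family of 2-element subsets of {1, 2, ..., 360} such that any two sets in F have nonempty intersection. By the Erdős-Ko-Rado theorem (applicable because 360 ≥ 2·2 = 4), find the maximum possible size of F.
max |F| = C(359, 1) = 359

Erdős-Ko-Rado (1961): when n ≥ 2k, max |F| = C(n−1, k−1). The bound is attained by the star {A : i ∈ A} for any fixed i ∈ [n]. Here C(360−1, 2−1) = C(359, 1) = 359.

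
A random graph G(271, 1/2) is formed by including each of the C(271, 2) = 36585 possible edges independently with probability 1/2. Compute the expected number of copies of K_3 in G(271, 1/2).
E[# K_3] = C(271, 3) · (1/2)^C(3, 2) = 3280455 / 2^3 = 410056.875

For each 3-subset S of vertices (there are C(271, 3) = 3280455 such S), let X_S = 1 if S induces a K_3 (all C(3, 2) = 3 edges present). Then P(X_S = 1) = (1/2)^3 = 1/8. By linearity of expectation, E[# K_3] = C(271, 3) · (1/2)^3 = 3280455 / 8 = 410056.875.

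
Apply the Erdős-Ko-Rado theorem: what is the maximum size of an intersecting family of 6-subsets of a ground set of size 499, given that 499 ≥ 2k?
max |F| = C(498, 5) = 250160254344

The Erdős-Ko-Rado theorem states: for n ≥ 2k, an intersecting family of k-subsets of an n-element set has size at most C(n − 1, k − 1), with equality for 'star' families {A ⊆ [n] : |A| = k, i ∈ A} (fix an element i). For n = 499, k = 6: C(498, 5) = 250160254344.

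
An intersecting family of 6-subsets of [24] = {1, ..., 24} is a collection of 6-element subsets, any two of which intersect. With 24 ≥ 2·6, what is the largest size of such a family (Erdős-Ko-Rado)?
max |F| = C(23, 5) = 33649

Erdős-Ko-Rado (1961): when n ≥ 2k, max |F| = C(n−1, k−1). The bound is attained by the star {A : i ∈ A} for any fixed i ∈ [n]. Here C(24−1, 6−1) = C(23, 5) = 33649.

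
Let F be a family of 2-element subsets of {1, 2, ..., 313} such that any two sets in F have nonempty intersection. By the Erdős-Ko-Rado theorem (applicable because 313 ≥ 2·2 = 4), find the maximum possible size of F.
max |F| = C(312, 1) = 312

Erdős-Ko-Rado (1961): when n ≥ 2k, max |F| = C(n−1, k−1). The bound is attained by the star {A : i ∈ A} for any fixed i ∈ [n]. Here C(313−1, 2−1) = C(312, 1) = 312.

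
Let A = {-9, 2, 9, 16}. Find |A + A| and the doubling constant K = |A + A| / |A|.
K = |A + A| / |A| = 9/4

Enumerate A + A = {a + b : a, b ∈ A}. With |A| = 4, there are |A|^2 = 16 ordered sum pairs; collecting distinct values, A + A = {-18, -7, 0, 4, 7, 11, 18, 25, 32}, so |A + A| = 9. Thus K = 9/4. For comparison, the minimum possible |A + A| over all 4-element sets is 2·4 − 1 = 7 (so min K = 7/4), attained only by arithmetic progressions.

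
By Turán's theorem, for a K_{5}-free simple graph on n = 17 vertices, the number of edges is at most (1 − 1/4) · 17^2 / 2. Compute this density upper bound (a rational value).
Turán density bound = (3/4) · 17^2/2 = 867/8 ≈ 108.375

Turán's theorem: ex(n, K_{r+1}) is achieved by the complete r-partite Turán graph T(n, r) with parts as balanced as possible, and is at most (1 − 1/r) · n^2/2. For r = 4, n = 17: the density bound is (3/4) · 289/2 = 867/8 ≈ 108.375. The integer-valued extremum is e(T(17, 4)) = 108, which is strictly less than the density bound 867/8 since 4 ∤ 17 (the parts of T(17, 4) cannot all be equal).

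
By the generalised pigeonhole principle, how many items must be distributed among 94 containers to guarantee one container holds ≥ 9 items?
n = (9 − 1)·94 + 1 = 753

By the generalised pigeonhole principle, to guarantee some box contains ≥ r objects we need more than (r − 1) · k objects total. Threshold: n = (r − 1) · k + 1. With r = 9 and k = 94: n = 8 · 94 + 1 = 752 + 1 = 753. For n = 752 = 8 · 94, we can put exactly 8 objects in every box, avoiding 9 in any single one — so 753 is tight.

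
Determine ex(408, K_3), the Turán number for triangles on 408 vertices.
ex(408, K_3) = ⌊408^2/4⌋ = 41616

Mantel (1907): a triangle-free graph on n vertices has at most ⌊n^2/4⌋ edges, with equality for the complete bipartite graph K_{⌊n/2⌋, ⌈n/2⌉}. For n = 408: ⌊408^2/4⌋ = ⌊166464/4⌋ = 41616. The extremal graph is K_{204, 204}, which has 204·204 = 41616 edges.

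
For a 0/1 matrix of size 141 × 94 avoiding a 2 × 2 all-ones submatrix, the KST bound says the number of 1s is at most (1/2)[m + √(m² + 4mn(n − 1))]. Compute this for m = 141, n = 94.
z(141, 94; 2, 2) ≤ (1/2)[141 + √(141² + 4·141·94·93)] = (1/2)[141 + √4950369] = 1182.9712

Kővári–Sós–Turán: let r_1, ..., r_141 be the row sums and z = Σ r_i the total number of 1s. Each pair of columns can share at most one row with both entries 1 (else a 2×2 all-ones block appears), so Σ_i C(r_i, 2) ≤ C(94, 2) = 4371. By convexity Σ_i C(r_i, 2) ≥ 141·C(z/141, 2) = z(z − 141)/(2·141), giving z² − 141z − 141·94·93 ≤ 0 and hence z ≤ (1/2)[141 + √(19881 + 4·1232622)] = (1/2)[141 + √4950369] ≈ (1/2)(141 + 2224.9425) = 1182.9712.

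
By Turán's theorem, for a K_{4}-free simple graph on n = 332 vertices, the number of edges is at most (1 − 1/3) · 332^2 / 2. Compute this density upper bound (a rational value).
Turán density bound = (2/3) · 332^2/2 = 110224/3 ≈ 36741.3333

Turán's theorem: ex(n, K_{r+1}) is achieved by the complete r-partite Turán graph T(n, r) with parts as balanced as possible, and is at most (1 − 1/r) · n^2/2. For r = 3, n = 332: the density bound is (2/3) · 110224/2 = 110224/3 ≈ 36741.3333. The integer-valued extremum is e(T(332, 3)) = 36741, which is strictly less than the density bound 110224/3 since 3 ∤ 332 (the parts of T(332, 3) cannot all be equal).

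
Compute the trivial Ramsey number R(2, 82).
R(2, 82) = 82

R(2, k) = k for all k ≥ 2: in a 2-colouring of K_k, either some edge is red (a red K_2) or all edges are blue (a blue K_k). And K_{81} coloured all-blue has no blue K_82, so R(2, 82) > 81. Hence R(2, 82) = 82.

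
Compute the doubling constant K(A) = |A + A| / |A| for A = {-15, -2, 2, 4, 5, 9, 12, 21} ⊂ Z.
K = |A + A| / |A| = 32/8 = 4

Enumerate A + A = {a + b : a, b ∈ A}. With |A| = 8, there are |A|^2 = 64 ordered sum pairs; collecting distinct values, A + A = {-30, -17, -13, -11, -10, -6, -4, -3, 0, 2, 3, 4, 6, 7, 8, 9, 10, 11, 13, 14, 16, 17, 18, 19, 21, 23, 24, 25, 26, 30, 33, 42}, so |A + A| = 32. Thus K = 32/8 = 4. For comparison, the minimum possible |A + A| over all 8-element sets is 2·8 − 1 = 15 (so min K = 15/8), attained only by arithmetic progressions.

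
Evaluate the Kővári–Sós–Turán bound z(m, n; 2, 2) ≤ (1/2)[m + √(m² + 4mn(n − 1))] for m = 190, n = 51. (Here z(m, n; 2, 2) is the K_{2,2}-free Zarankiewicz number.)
z(190, 51; 2, 2) ≤ (1/2)[190 + √(190² + 4·190·51·50)] = (1/2)[190 + √1974100] = 797.5133

Kővári–Sós–Turán: let r_1, ..., r_190 be the row sums and z = Σ r_i the total number of 1s. Each pair of columns can share at most one row with both entries 1 (else a 2×2 all-ones block appears), so Σ_i C(r_i, 2) ≤ C(51, 2) = 1275. By convexity Σ_i C(r_i, 2) ≥ 190·C(z/190, 2) = z(z − 190)/(2·190), giving z² − 190z − 190·51·50 ≤ 0 and hence z ≤ (1/2)[190 + √(36100 + 4·484500)] = (1/2)[190 + √1974100] ≈ (1/2)(190 + 1405.0267) = 797.5133.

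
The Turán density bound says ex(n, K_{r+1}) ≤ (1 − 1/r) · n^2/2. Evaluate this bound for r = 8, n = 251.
Turán density bound = (7/8) · 251^2/2 = 441007/16 ≈ 27562.9375

Turán's theorem: ex(n, K_{r+1}) is achieved by the complete r-partite Turán graph T(n, r) with parts as balanced as possible, and is at most (1 − 1/r) · n^2/2. For r = 8, n = 251: the density bound is (7/8) · 63001/2 = 441007/16 ≈ 27562.9375. The integer-valued extremum is e(T(251, 8)) = 27562, which is strictly less than the density bound 441007/16 since 8 ∤ 251 (the parts of T(251, 8) cannot all be equal).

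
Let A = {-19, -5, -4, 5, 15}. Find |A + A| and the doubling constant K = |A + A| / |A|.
K = |A + A| / |A| = 14/5

Enumerate A + A = {a + b : a, b ∈ A}. With |A| = 5, there are |A|^2 = 25 ordered sum pairs; collecting distinct values, A + A = {-38, -24, -23, -14, -10, -9, -8, -4, 0, 1, 10, 11, 20, 30}, so |A + A| = 14. Thus K = 14/5. For comparison, the minimum possible |A + A| over all 5-element sets is 2·5 − 1 = 9 (so min K = 9/5), attained only by arithmetic progressions.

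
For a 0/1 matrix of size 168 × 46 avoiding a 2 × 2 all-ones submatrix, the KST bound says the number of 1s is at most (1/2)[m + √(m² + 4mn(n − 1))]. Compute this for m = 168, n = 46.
z(168, 46; 2, 2) ≤ (1/2)[168 + √(168² + 4·168·46·45)] = (1/2)[168 + √1419264] = 679.6643

Kővári–Sós–Turán: let r_1, ..., r_168 be the row sums and z = Σ r_i the total number of 1s. Each pair of columns can share at most one row with both entries 1 (else a 2×2 all-ones block appears), so Σ_i C(r_i, 2) ≤ C(46, 2) = 1035. By convexity Σ_i C(r_i, 2) ≥ 168·C(z/168, 2) = z(z − 168)/(2·168), giving z² − 168z − 168·46·45 ≤ 0 and hence z ≤ (1/2)[168 + √(28224 + 4·347760)] = (1/2)[168 + √1419264] ≈ (1/2)(168 + 1191.3287) = 679.6643.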